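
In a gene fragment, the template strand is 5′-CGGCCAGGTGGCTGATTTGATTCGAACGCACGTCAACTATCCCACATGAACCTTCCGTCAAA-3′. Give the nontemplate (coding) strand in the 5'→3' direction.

The coding strand is complementary and antiparallel to the template: take the complement (A↔T, G↔C) and reverse.

5′-TTTGACGGAAGGTTCATGTGGGATAGTTGACGTGCGTTCGAATCAAATCAGCCACCTGGCCG-3′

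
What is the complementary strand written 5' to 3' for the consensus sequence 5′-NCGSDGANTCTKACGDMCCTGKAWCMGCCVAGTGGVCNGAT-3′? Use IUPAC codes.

Standard pairs A↔T, G↔C; ambiguity codes pair M↔K, W↔W, S↔S, D↔H, V↔B, N↔N. Complement (NGCSHCTNAGAMTGCHKGGACMTWGKCGGBTCACCBGNCTA), then reverse for 5'→3'.

5'-ATCNGBCCACTBGGCKGWTMCAGGKHCGTMAGANTCHSCGN-3'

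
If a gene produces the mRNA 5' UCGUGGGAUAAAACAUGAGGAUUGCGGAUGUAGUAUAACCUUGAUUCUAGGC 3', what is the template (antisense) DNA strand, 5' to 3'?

Replace U with T to get the coding DNA strand: TCGTGGGATAAAACATGAGGATTGCGGATGTAGTATAACCTTGATTCTAGGC. The template strand is its reverse complement (complement AGCACCCTATTTTGTACTCCTAACGCCTACATCATATTGGAACTAAGATCCG, then reverse).

5'-GCCTAGAATCAAGGTTATACTACATCCGCAATCCTCATGTTTTATCCCACGA-3'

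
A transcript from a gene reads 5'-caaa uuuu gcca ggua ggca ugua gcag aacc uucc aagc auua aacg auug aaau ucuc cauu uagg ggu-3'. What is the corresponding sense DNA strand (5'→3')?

The coding DNA strand has the same 5'→3' sequence as the mRNA with U replaced by T.

5'-CAAATTTTGCCAGGTAGGCATGTAGCAGAACCTTCCAAGCATTAAACGATTGAAATTCTCCATTTAGGGGT-3'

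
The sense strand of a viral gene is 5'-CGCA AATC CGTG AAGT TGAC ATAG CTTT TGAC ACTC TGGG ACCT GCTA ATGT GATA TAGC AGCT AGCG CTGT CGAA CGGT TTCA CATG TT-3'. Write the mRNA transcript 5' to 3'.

5'-CGCAAAUCCGUGAAGUUGACAUAGCUUUUGACACUCUGGGACCUGCUAAUGUGAUAUAGCAGCUAGCGCUGUCGAACGGUUUCACAUGUU-3'

The mRNA is synthesized from the template strand, so it matches the coding strand with T replaced by U.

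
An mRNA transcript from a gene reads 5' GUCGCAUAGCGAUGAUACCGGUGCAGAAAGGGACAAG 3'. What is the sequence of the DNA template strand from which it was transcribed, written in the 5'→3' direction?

5'-CTTGTCCCTTTCTGCACCGGTATCATCGCTATGCGAC-3'

Replace U with T to get the coding DNA strand: GTCGCATAGCGATGATACCGGTGCAGAAAGGGACAAG. The template strand is its reverse complement (complement CAGCGTATCGCTACTATGGCCACGTCTTTCCCTGTTC, then reverse).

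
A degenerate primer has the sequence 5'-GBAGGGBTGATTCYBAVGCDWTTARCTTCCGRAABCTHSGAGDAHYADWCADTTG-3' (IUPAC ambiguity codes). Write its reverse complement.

5'-CAAHTGWHTRDTHCTCSDAGVTTYCGGAAGYTAAWHGCBTVRGAATCAVCCCTVC-3'

Standard pairs A↔T, G↔C; ambiguity codes pair R↔Y, W↔W, S↔S, B↔V, D↔H. Complement (CVTCCCVACTAAGRVTBCGHWAATYGAAGGCYTTVGADSCTCHTDRTHWGTHAAC), then reverse for 5'→3'.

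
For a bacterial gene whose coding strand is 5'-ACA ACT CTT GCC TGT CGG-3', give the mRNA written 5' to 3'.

5'-ACAACUCUUGCCUGUCGG-3'

The mRNA is synthesized from the template strand, so it matches the coding strand with T replaced by U.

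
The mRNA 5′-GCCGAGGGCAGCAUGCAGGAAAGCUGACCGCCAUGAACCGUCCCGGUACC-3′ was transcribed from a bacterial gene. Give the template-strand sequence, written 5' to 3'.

5'-GGTACCGGGACGGTTCATGGCGGTCAGCTTTCCTGCATGCTGCCCTCGGC-3'

Replace U with T to get the coding DNA strand: GCCGAGGGCAGCATGCAGGAAAGCTGACCGCCATGAACCGTCCCGGTACC. The template strand is its reverse complement (complement CGGCTCCCGTCGTACGTCCTTTCGACTGGCGGTACTTGGCAGGGCCATGG, then reverse).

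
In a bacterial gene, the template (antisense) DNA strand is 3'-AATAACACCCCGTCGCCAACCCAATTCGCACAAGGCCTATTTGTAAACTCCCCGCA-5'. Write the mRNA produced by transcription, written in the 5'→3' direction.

Reading the template 3'→5' as shown, RNA polymerase pairs each base (A→U, T→A, G↔C) to build mRNA 5'→3' directly.

5'-UUAUUGUGGGGCAGCGGUUGGGUUAAGCGUGUUCCGGAUAAACAUUUGAGGGGCGU-3'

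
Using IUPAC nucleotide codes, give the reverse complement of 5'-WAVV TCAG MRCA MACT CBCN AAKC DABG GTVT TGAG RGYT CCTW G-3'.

5'-CWAGGARCYCTCAABACCVTHGMTTNGVGAGTKTGYKCTGABBTW-3'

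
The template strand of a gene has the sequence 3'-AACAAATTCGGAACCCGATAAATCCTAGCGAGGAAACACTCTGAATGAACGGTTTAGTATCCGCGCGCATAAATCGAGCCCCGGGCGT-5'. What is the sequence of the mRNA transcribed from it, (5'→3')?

Reading the template 3'→5' as shown, RNA polymerase pairs each base (A→U, T→A, G↔C) to build mRNA 5'→3' directly.

5'-UUGUUUAAGCCUUGGGCUAUUUAGGAUCGCUCCUUUGUGAGACUUACUUGCCAAAUCAUAGGCGCGCGUAUUUAGCUCGGGGCCCGCA-3'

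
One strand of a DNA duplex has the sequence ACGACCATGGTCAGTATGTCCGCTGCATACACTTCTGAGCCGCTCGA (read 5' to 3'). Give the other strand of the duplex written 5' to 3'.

The complement of ACGACCATGGTCAGTATGTCCGCTGCATACACTTCTGAGCCGCTCGA is TGCTGGTACCAGTCATACAGGCGACGTATGTGAAGACTCGGCGAGCT (A↔T, G↔C). DNA strands are antiparallel, so the complementary strand runs 3'→5'; reversing gives the 5'→3' form.

5'-TCGAGCGGCTCAGAAGTGTATGCAGCGGACATACTGACCATGGTCGT-3'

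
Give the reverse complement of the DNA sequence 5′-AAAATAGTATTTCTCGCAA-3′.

5'-TTGCGAGAAATACTATTTT-3'

Complement each base (A↔T, G↔C): TTTTATCATAAAGAGCGTT. Then reverse.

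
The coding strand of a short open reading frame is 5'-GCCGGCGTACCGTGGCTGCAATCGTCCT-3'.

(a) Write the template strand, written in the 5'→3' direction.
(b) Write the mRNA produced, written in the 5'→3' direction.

(a) The template strand is the reverse complement of the coding strand: complement CGGCCGCATGGCACCGACGTTAGCAGGA, then reverse.
(b) mRNA matches the coding strand with T→U.

(a) 5'-AGGACGATTGCAGCCACGGTACGCCGGC-3'
(b) 5'-GCCGGCGUACCGUGGCUGCAAUCGUCCU-3'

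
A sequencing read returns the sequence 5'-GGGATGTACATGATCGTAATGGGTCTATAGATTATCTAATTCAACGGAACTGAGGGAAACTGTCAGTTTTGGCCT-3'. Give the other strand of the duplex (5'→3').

5'-AGGCCAAAACTGACAGTTTCCCTCAGTTCCGTTGAATTAGATAATCTATAGACCCATTACGATCATGTACATCCC-3'

Pairing A↔T and G↔C gives CCCTACATGTACTAGCATTACCCAGATATCTAATAGATTAAGTTGCCTTGACTCCCTTTGACAGTCAAAACCGGA, running 3'→5'. Reverse for the 5'→3' convention.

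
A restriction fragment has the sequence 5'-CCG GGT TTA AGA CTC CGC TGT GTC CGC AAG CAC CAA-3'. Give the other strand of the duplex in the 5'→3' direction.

The complement of CCGGGTTTAAGACTCCGCTGTGTCCGCAAGCACCAA is GGCCCAAATTCTGAGGCGACACAGGCGTTCGTGGTT (A↔T, G↔C). DNA strands are antiparallel, so the complementary strand runs 3'→5'; reversing gives the 5'→3' form.

5'-TTGGTGCTTGCGGACACAGCGGAGTCTTAAACCCGG-3'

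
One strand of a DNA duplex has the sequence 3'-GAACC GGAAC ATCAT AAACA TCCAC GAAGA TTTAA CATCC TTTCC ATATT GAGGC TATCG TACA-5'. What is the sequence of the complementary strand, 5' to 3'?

The strand is given 3'→5', so its complement runs 5'→3' in the same left-to-right order: pair each base A↔T, G↔C.

5'-CTTGGCCTTGTAGTATTTGTAGGTGCTTCTAAATTGTAGGAAAGGTATAACTCCGATAGCATGT-3'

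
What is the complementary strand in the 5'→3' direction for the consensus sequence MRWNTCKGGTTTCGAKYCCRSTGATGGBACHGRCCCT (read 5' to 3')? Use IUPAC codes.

5'-AGGGYCDGTVCCATCASYGGRMTCGAAACCMGANWYK-3'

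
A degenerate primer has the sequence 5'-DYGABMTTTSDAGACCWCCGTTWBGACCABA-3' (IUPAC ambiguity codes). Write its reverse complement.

Standard pairs A↔T, G↔C; ambiguity codes pair Y↔R, M↔K, W↔W, S↔S, B↔V, D↔H. Complement (HRCTVKAAASHTCTGGWGGCAAWVCTGGTVT), then reverse for 5'→3'.

5'-TVTGGTCVWAACGGWGGTCTHSAAAKVTCRH-3'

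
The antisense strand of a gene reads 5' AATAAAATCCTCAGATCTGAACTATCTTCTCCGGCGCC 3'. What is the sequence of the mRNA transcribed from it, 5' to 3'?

RNA polymerase reads the template 3'→5' and synthesizes mRNA 5'→3' by base-pairing (A→U, T→A, G↔C). The complement of the template is TTATTTTAGGAGTCTAGACTTGATAGAAGAGGCCGCGG; antiparallel, so 5'→3' the coding strand is GGCGCCGGAGAAGATAGTTCAGATCTGAGGATTTTATT. Replace T with U for the mRNA.

5′-GGCGCCGGAGAAGAUAGUUCAGAUCUGAGGAUUUUAUU-3′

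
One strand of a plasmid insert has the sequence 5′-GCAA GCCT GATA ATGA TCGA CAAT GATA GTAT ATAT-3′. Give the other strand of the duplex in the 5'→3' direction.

Pairing A↔T and G↔C gives CGTTCGGACTATTACTAGCTGTTACTATCATATATA, running 3'→5'. Reverse for the 5'→3' convention.

5'-ATATATACTATCATTGTCGATCATTATCAGGCTTGC-3'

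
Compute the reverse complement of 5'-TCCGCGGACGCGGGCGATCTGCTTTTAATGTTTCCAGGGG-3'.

Reading the sequence 3'→5' and pairing each base (A↔T, G↔C) gives the reverse complement directly.

5'-CCCCTGGAAACATTAAAAGCAGATCGCCCGCGTCCGCGGA-3'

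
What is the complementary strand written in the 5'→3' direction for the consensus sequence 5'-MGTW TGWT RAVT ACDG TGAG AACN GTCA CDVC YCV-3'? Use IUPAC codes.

Standard pairs A↔T, G↔C; ambiguity codes pair R↔Y, M↔K, W↔W, D↔H, V↔B, N↔N. Complement (KCAWACWAYTBATGHCACTCTTGNCAGTGHBGRGB), then reverse for 5'→3'.

5'-BGRGBHGTGACNGTTCTCACHGTABTYAWCAWACK-3'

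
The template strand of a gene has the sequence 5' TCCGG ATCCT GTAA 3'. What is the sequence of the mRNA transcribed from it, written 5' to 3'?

5′-UUACAGGAUCCGGA-3′

RNA polymerase reads the template 3'→5' and synthesizes mRNA 5'→3' by base-pairing (A→U, T→A, G↔C). The complement of the template is AGGCCTAGGACATT; antiparallel, so 5'→3' the coding strand is TTACAGGATCCGGA. Replace T with U for the mRNA.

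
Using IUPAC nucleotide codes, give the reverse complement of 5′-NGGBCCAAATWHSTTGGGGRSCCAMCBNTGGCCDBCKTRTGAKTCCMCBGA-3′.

Standard pairs A↔T, G↔C; ambiguity codes pair R↔Y, M↔K, W↔W, S↔S, B↔V, D↔H, N↔N. Complement (NCCVGGTTTAWDSAACCCCYSGGTKGVNACCGGHVGMAYACTMAGGKGVCT), then reverse for 5'→3'.

5'-TCVGKGGAMTCAYAMGVHGGCCANVGKTGGSYCCCCAASDWATTTGGVCCN-3'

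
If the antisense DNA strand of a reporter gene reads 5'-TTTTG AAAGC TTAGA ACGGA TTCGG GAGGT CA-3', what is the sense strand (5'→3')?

The coding strand is complementary and antiparallel to the template: take the complement (A↔T, G↔C) and reverse.

5'-TGACCTCCCGAATCCGTTCTAAGCTTTCAAAA-3'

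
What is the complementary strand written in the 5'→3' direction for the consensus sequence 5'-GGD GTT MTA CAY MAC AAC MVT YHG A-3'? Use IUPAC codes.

Standard pairs A↔T, G↔C; ambiguity codes pair Y↔R, M↔K, D↔H, V↔B. Complement (CCHCAAKATGTRKTGTTGKBARDCT), then reverse for 5'→3'.

5'-TCDRABKGTTGTKRTGTAKAACHCC-3'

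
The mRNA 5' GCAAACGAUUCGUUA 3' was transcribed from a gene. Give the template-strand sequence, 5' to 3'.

Replace U with T to get the coding DNA strand: GCAAACGATTCGTTA. The template strand is its reverse complement (complement CGTTTGCTAAGCAAT, then reverse).

5'-TAACGAATCGTTTGC-3'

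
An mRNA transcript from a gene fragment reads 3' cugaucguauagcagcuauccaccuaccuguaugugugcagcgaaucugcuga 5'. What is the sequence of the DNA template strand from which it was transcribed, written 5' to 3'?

5'-GACTAGCATATCGTCGATAGGTGGATGGACATACACACGTCGCTTAGACGACT-3'

Written 5'→3' the mRNA is AGUCGUCUAAGCGACGUGUGUAUGUCCAUCCACCUAUCGACGAUAUGCUAGUC, so the coding DNA strand is AGTCGTCTAAGCGACGTGTGTATGTCCATCCACCTATCGACGATATGCTAGTC. The template is its reverse complement.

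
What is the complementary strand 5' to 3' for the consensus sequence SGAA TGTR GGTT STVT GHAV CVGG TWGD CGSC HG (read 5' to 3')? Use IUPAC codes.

Standard pairs A↔T, G↔C; ambiguity codes pair R↔Y, W↔W, S↔S, D↔H, V↔B. Complement (SCTTACAYCCAASABACDTBGBCCAWCHGCSGDC), then reverse for 5'→3'.

5'-CDGSCGHCWACCBGBTDCABASAACCYACATTCS-3'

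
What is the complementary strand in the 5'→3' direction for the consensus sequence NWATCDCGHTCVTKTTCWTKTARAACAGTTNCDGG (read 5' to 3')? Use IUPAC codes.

Standard pairs A↔T, G↔C; ambiguity codes pair R↔Y, K↔M, W↔W, D↔H, V↔B, N↔N. Complement (NWTAGHGCDAGBAMAAGWAMATYTTGTCAANGHCC), then reverse for 5'→3'.

5′-CCHGNAACTGTTYTAMAWGAAMABGADCGHGATWN-3′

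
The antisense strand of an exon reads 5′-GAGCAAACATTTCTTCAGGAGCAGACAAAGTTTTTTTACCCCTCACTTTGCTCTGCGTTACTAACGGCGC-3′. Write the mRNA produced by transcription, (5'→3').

The mRNA has the sequence of the coding strand (reverse complement of the template) with T→U. Reverse complement of GAGCAAACATTTCTTCAGGAGCAGACAAAGTTTTTTTACCCCTCACTTTGCTCTGCGTTACTAACGGCGC is GCGCCGTTAGTAACGCAGAGCAAAGTGAGGGGTAAAAAAACTTTGTCTGCTCCTGAAGAAATGTTTGCTC; then T→U.

5′-GCGCCGUUAGUAACGCAGAGCAAAGUGAGGGGUAAAAAAACUUUGUCUGCUCCUGAAGAAAUGUUUGCUC-3′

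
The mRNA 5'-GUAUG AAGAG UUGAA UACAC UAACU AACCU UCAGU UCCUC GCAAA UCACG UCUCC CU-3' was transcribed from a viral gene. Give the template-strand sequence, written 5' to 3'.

Replace U with T to get the coding DNA strand: GTATGAAGAGTTGAATACACTAACTAACCTTCAGTTCCTCGCAAATCACGTCTCCCT. The template strand is its reverse complement (complement CATACTTCTCAACTTATGTGATTGATTGGAAGTCAAGGAGCGTTTAGTGCAGAGGGA, then reverse).

5'-AGGGAGACGTGATTTGCGAGGAACTGAAGGTTAGTTAGTGTATTCAACTCTTCATAC-3'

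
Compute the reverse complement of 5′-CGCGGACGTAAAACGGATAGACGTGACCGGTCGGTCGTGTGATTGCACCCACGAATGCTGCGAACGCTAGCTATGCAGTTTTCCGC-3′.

Reading the sequence 3'→5' and pairing each base (A↔T, G↔C) gives the reverse complement directly.

5′-GCGGAAAACTGCATAGCTAGCGTTCGCAGCATTCGTGGGTGCAATCACACGACCGACCGGTCACGTCTATCCGTTTTACGTCCGCG-3′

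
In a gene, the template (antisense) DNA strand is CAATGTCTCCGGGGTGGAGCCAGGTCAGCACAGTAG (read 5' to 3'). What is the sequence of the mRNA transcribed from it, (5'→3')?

5'-CUACUGUGCUGACCUGGCUCCACCCCGGAGACAUUG-3'

RNA polymerase reads the template 3'→5' and synthesizes mRNA 5'→3' by base-pairing (A→U, T→A, G↔C). The complement of the template is GTTACAGAGGCCCCACCTCGGTCCAGTCGTGTCATC; antiparallel, so 5'→3' the coding strand is CTACTGTGCTGACCTGGCTCCACCCCGGAGACATTG. Replace T with U for the mRNA.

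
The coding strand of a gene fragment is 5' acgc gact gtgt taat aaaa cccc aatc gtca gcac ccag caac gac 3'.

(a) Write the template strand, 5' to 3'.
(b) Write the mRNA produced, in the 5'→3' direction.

(a) The template strand is the reverse complement of the coding strand: complement TGCGCTGACACAATTATTTTGGGGTTAGCAGTCGTGGGTCGTTGCTG, then reverse.
(b) mRNA matches the coding strand with T→U.

(a) 5'-GTCGTTGCTGGGTGCTGACGATTGGGGTTTTATTAACACAGTCGCGT-3'
(b) 5′-ACGCGACUGUGUUAAUAAAACCCCAAUCGUCAGCACCCAGCAACGAC-3′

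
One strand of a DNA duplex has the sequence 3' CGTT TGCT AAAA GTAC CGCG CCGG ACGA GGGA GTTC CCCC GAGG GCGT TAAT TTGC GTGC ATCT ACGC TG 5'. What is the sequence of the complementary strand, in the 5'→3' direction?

5′-GCAAACGATTTTCATGGCGCGGCCTGCTCCCTCAAGGGGGCTCCCGCAATTAAACGCACGTAGATGCGAC-3′

The strand is given 3'→5', so its complement runs 5'→3' in the same left-to-right order: pair each base A↔T, G↔C.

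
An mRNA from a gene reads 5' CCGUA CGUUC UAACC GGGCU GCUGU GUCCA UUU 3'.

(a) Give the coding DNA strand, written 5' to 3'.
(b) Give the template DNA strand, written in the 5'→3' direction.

(a) The coding strand matches the mRNA with U→T.
(b) The template strand is the reverse complement of the coding strand.

(a) 5'-CCGTACGTTCTAACCGGGCTGCTGTGTCCATTT-3'
(b) 5'-AAATGGACACAGCAGCCCGGTTAGAACGTACGG-3'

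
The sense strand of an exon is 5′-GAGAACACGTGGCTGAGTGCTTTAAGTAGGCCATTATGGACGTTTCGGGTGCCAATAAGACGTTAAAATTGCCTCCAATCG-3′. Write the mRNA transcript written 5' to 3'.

The mRNA is synthesized from the template strand, so it matches the coding strand with T replaced by U.

5'-GAGAACACGUGGCUGAGUGCUUUAAGUAGGCCAUUAUGGACGUUUCGGGUGCCAAUAAGACGUUAAAAUUGCCUCCAAUCG-3'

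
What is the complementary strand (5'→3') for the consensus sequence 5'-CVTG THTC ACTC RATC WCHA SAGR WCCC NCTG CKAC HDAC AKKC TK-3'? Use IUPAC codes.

Standard pairs A↔T, G↔C; ambiguity codes pair R↔Y, K↔M, W↔W, S↔S, D↔H, V↔B, N↔N. Complement (GBACADAGTGAGYTAGWGDTSTCYWGGGNGACGMTGDHTGTMMGAM), then reverse for 5'→3'.

5'-MAGMMTGTHDGTMGCAGNGGGWYCTSTDGWGATYGAGTGADACABG-3'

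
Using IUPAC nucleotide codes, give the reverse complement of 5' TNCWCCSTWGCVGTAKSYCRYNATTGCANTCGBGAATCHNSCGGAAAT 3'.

Standard pairs A↔T, G↔C; ambiguity codes pair R↔Y, K↔M, W↔W, S↔S, B↔V, H↔D, N↔N. Complement (ANGWGGSAWCGBCATMSRGYRNTAACGTNAGCVCTTAGDNSGCCTTTA), then reverse for 5'→3'.

5'-ATTTCCGSNDGATTCVCGANTGCAATNRYGRSMTACBGCWASGGWGNA-3'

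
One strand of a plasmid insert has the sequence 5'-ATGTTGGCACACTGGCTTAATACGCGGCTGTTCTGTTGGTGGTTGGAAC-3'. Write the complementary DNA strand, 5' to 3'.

5'-GTTCCAACCACCAACAGAACAGCCGCGTATTAAGCCAGTGTGCCAACAT-3'

Pairing A↔T and G↔C gives TACAACCGTGTGACCGAATTATGCGCCGACAAGACAACCACCAACCTTG, running 3'→5'. Reverse for the 5'→3' convention.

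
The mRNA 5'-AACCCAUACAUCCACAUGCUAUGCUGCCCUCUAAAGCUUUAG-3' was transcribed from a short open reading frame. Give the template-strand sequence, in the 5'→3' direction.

5′-CTAAAGCTTTAGAGGGCAGCATAGCATGTGGATGTATGGGTT-3′

Replace U with T to get the coding DNA strand: AACCCATACATCCACATGCTATGCTGCCCTCTAAAGCTTTAG. The template strand is its reverse complement (complement TTGGGTATGTAGGTGTACGATACGACGGGAGATTTCGAAATC, then reverse).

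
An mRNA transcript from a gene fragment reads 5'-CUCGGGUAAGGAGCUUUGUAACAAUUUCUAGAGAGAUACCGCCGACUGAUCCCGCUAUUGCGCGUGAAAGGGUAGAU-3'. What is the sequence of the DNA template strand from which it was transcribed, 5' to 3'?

5'-ATCTACCCTTTCACGCGCAATAGCGGGATCAGTCGGCGGTATCTCTCTAGAAATTGTTACAAAGCTCCTTACCCGAG-3'

Replace U with T to get the coding DNA strand: CTCGGGTAAGGAGCTTTGTAACAATTTCTAGAGAGATACCGCCGACTGATCCCGCTATTGCGCGTGAAAGGGTAGAT. The template strand is its reverse complement (complement GAGCCCATTCCTCGAAACATTGTTAAAGATCTCTCTATGGCGGCTGACTAGGGCGATAACGCGCACTTTCCCATCTA, then reverse).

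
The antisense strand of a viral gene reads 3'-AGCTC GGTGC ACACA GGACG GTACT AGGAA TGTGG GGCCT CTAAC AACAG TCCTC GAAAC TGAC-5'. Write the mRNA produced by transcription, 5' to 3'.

5′-UCGAGCCACGUGUGUCCUGCCAUGAUCCUUACACCCCGGAGAUUGUUGUCAGGAGCUUUGACUG-3′

Reading the template 3'→5' as shown, RNA polymerase pairs each base (A→U, T→A, G↔C) to build mRNA 5'→3' directly.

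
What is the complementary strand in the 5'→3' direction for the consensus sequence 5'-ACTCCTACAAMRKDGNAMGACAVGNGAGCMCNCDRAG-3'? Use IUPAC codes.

5'-CTYHGNGKGCTCNCBTGTCKTNCHMYKTTGTAGGAGT-3'

Standard pairs A↔T, G↔C; ambiguity codes pair R↔Y, M↔K, D↔H, V↔B, N↔N. Complement (TGAGGATGTTKYMHCNTKCTGTBCNCTCGKGNGHYTC), then reverse for 5'→3'.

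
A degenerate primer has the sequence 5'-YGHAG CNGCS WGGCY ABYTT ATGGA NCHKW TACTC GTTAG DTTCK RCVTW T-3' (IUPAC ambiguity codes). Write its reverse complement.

Standard pairs A↔T, G↔C; ambiguity codes pair R↔Y, K↔M, W↔W, S↔S, B↔V, D↔H, N↔N. Complement (RCDTCGNCGSWCCGRTVRAATACCTNGDMWATGAGCAATCHAAGMYGBAWA), then reverse for 5'→3'.

5'-AWABGYMGAAHCTAACGAGTAWMDGNTCCATAARVTRGCCWSGCNGCTDCR-3'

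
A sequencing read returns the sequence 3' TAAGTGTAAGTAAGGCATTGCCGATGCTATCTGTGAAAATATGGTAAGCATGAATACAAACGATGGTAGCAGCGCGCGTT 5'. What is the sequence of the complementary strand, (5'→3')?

The strand is given 3'→5', so its complement runs 5'→3' in the same left-to-right order: pair each base A↔T, G↔C.

5′-ATTCACATTCATTCCGTAACGGCTACGATAGACACTTTTATACCATTCGTACTTATGTTTGCTACCATCGTCGCGCGCAA-3′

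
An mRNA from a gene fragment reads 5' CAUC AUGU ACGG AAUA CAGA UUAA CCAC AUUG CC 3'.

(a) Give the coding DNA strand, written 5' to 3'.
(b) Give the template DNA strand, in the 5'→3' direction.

(a) The coding strand matches the mRNA with U→T.
(b) The template strand is the reverse complement of the coding strand.

(a) 5'-CATCATGTACGGAATACAGATTAACCACATTGCC-3'
(b) 5′-GGCAATGTGGTTAATCTGTATTCCGTACATGATG-3′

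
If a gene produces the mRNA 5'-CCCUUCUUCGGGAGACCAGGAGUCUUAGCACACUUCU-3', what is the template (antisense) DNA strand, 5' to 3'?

5'-AGAAGTGTGCTAAGACTCCTGGTCTCCCGAAGAAGGG-3'

Replace U with T to get the coding DNA strand: CCCTTCTTCGGGAGACCAGGAGTCTTAGCACACTTCT. The template strand is its reverse complement (complement GGGAAGAAGCCCTCTGGTCCTCAGAATCGTGTGAAGA, then reverse).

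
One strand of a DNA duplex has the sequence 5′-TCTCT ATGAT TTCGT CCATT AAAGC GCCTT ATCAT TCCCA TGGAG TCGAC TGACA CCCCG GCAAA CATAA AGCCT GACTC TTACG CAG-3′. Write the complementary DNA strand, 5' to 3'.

5'-CTGCGTAAGAGTCAGGCTTTATGTTTGCCGGGGTGTCAGTCGACTCCATGGGAATGATAAGGCGCTTTAATGGACGAAATCATAGAGA-3'

Pairing A↔T and G↔C gives AGAGATACTAAAGCAGGTAATTTCGCGGAATAGTAAGGGTACCTCAGCTGACTGTGGGGCCGTTTGTATTTCGGACTGAGAATGCGTC, running 3'→5'. Reverse for the 5'→3' convention.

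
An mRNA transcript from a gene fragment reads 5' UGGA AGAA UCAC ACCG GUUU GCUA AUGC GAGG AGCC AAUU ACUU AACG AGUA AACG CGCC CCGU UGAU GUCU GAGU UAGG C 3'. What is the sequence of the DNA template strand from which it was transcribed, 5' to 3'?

Replace U with T to get the coding DNA strand: TGGAAGAATCACACCGGTTTGCTAATGCGAGGAGCCAATTACTTAACGAGTAAACGCGCCCCGTTGATGTCTGAGTTAGGC. The template strand is its reverse complement (complement ACCTTCTTAGTGTGGCCAAACGATTACGCTCCTCGGTTAATGAATTGCTCATTTGCGCGGGGCAACTACAGACTCAATCCG, then reverse).

5'-GCCTAACTCAGACATCAACGGGGCGCGTTTACTCGTTAAGTAATTGGCTCCTCGCATTAGCAAACCGGTGTGATTCTTCCA-3'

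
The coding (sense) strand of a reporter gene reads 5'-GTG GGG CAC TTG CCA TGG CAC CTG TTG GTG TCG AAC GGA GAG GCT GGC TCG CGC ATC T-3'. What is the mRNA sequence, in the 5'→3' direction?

5'-GUGGGGCACUUGCCAUGGCACCUGUUGGUGUCGAACGGAGAGGCUGGCUCGCGCAUCU-3'

mRNA has the coding-strand sequence with U in place of T.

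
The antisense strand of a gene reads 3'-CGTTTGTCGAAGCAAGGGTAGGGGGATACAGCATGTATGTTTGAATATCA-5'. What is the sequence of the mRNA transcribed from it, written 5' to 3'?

5'-GCAAACAGCUUCGUUCCCAUCCCCCUAUGUCGUACAUACAAACUUAUAGU-3'

Reading the template 3'→5' as shown, RNA polymerase pairs each base (A→U, T→A, G↔C) to build mRNA 5'→3' directly.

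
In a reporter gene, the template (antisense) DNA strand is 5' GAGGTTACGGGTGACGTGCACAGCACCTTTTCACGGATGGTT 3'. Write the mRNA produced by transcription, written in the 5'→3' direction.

5'-AACCAUCCGUGAAAAGGUGCUGUGCACGUCACCCGUAACCUC-3'

RNA polymerase reads the template 3'→5' and synthesizes mRNA 5'→3' by base-pairing (A→U, T→A, G↔C). The complement of the template is CTCCAATGCCCACTGCACGTGTCGTGGAAAAGTGCCTACCAA; antiparallel, so 5'→3' the coding strand is AACCATCCGTGAAAAGGTGCTGTGCACGTCACCCGTAACCTC. Replace T with U for the mRNA.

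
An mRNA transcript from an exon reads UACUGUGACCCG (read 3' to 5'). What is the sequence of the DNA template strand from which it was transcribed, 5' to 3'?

Written 5'→3' the mRNA is GCCCAGUGUCAU, so the coding DNA strand is GCCCAGTGTCAT. The template is its reverse complement.

5'-ATGACACTGGGC-3'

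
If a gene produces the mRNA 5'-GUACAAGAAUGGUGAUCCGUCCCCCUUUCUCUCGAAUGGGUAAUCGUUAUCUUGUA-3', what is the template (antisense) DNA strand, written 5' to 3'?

5'-TACAAGATAACGATTACCCATTCGAGAGAAAGGGGGACGGATCACCATTCTTGTAC-3'

Replace U with T to get the coding DNA strand: GTACAAGAATGGTGATCCGTCCCCCTTTCTCTCGAATGGGTAATCGTTATCTTGTA. The template strand is its reverse complement (complement CATGTTCTTACCACTAGGCAGGGGGAAAGAGAGCTTACCCATTAGCAATAGAACAT, then reverse).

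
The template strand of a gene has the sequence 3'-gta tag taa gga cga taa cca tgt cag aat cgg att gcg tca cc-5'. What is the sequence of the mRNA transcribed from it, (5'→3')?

Reading the template 3'→5' as shown, RNA polymerase pairs each base (A→U, T→A, G↔C) to build mRNA 5'→3' directly.

5'-CAUAUCAUUCCUGCUAUUGGUACAGUCUUAGCCUAACGCAGUGG-3'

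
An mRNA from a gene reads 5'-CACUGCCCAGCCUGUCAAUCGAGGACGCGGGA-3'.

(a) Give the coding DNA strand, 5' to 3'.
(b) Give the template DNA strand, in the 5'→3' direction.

(a) 5'-CACTGCCCAGCCTGTCAATCGAGGACGCGGGA-3'
(b) 5'-TCCCGCGTCCTCGATTGACAGGCTGGGCAGTG-3'

(a) The coding strand matches the mRNA with U→T.
(b) The template strand is the reverse complement of the coding strand.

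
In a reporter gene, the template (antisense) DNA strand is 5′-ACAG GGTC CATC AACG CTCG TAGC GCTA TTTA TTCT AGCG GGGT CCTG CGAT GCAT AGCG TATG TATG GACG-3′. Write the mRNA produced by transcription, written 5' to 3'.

The mRNA has the sequence of the coding strand (reverse complement of the template) with T→U. Reverse complement of ACAGGGTCCATCAACGCTCGTAGCGCTATTTATTCTAGCGGGGTCCTGCGATGCATAGCGTATGTATGGACG is CGTCCATACATACGCTATGCATCGCAGGACCCCGCTAGAATAAATAGCGCTACGAGCGTTGATGGACCCTGT; then T→U.

5'-CGUCCAUACAUACGCUAUGCAUCGCAGGACCCCGCUAGAAUAAAUAGCGCUACGAGCGUUGAUGGACCCUGU-3'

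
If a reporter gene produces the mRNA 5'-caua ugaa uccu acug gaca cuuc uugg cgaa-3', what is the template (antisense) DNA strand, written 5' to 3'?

Replace U with T to get the coding DNA strand: CATATGAATCCTACTGGACACTTCTTGGCGAA. The template strand is its reverse complement (complement GTATACTTAGGATGACCTGTGAAGAACCGCTT, then reverse).

5′-TTCGCCAAGAAGTGTCCAGTAGGATTCATATG-3′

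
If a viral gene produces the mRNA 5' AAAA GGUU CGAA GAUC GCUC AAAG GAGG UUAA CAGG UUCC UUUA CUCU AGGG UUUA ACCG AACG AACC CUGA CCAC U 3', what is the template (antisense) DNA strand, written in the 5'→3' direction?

5'-AGTGGTCAGGGTTCGTTCGGTTAAACCCTAGAGTAAAGGAACCTGTTAACCTCCTTTGAGCGATCTTCGAACCTTTT-3'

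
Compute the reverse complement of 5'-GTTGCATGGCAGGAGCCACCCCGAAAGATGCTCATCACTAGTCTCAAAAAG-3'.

5'-CTTTTTGAGACTAGTGATGAGCATCTTTCGGGGTGGCTCCTGCCATGCAAC-3'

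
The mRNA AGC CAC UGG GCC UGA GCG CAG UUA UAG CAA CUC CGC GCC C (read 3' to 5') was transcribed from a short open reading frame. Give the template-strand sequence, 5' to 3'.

5'-TCGGTGACCCGGACTCGCGTCAATATCGTTGAGGCGCGGG-3'

Written 5'→3' the mRNA is CCCGCGCCUCAACGAUAUUGACGCGAGUCCGGGUCACCGA, so the coding DNA strand is CCCGCGCCTCAACGATATTGACGCGAGTCCGGGTCACCGA. The template is its reverse complement.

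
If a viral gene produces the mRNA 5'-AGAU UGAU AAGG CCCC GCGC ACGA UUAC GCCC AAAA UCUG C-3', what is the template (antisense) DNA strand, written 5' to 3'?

Replace U with T to get the coding DNA strand: AGATTGATAAGGCCCCGCGCACGATTACGCCCAAAATCTGC. The template strand is its reverse complement (complement TCTAACTATTCCGGGGCGCGTGCTAATGCGGGTTTTAGACG, then reverse).

5'-GCAGATTTTGGGCGTAATCGTGCGCGGGGCCTTATCAATCT-3'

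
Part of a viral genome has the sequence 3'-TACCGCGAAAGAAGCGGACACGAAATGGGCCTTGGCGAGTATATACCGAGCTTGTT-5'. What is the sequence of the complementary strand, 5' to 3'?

The strand is given 3'→5', so its complement runs 5'→3' in the same left-to-right order: pair each base A↔T, G↔C.

5'-ATGGCGCTTTCTTCGCCTGTGCTTTACCCGGAACCGCTCATATATGGCTCGAACAA-3'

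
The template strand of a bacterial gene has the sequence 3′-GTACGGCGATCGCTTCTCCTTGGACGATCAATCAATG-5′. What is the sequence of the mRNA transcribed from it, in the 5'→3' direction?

Reading the template 3'→5' as shown, RNA polymerase pairs each base (A→U, T→A, G↔C) to build mRNA 5'→3' directly.

5'-CAUGCCGCUAGCGAAGAGGAACCUGCUAGUUAGUUAC-3'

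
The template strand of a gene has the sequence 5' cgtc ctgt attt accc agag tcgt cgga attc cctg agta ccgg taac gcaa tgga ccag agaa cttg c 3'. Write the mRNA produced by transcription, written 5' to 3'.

5'-GCAAGUUCUCUGGUCCAUUGCGUUACCGGUACUCAGGGAAUUCCGACGACUCUGGGUAAAUACAGGACG-3'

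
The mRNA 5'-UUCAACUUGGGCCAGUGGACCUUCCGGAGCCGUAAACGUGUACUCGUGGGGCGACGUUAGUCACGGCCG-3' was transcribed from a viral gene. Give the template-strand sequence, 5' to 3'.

5′-CGGCCGTGACTAACGTCGCCCCACGAGTACACGTTTACGGCTCCGGAAGGTCCACTGGCCCAAGTTGAA-3′

Replace U with T to get the coding DNA strand: TTCAACTTGGGCCAGTGGACCTTCCGGAGCCGTAAACGTGTACTCGTGGGGCGACGTTAGTCACGGCCG. The template strand is its reverse complement (complement AAGTTGAACCCGGTCACCTGGAAGGCCTCGGCATTTGCACATGAGCACCCCGCTGCAATCAGTGCCGGC, then reverse).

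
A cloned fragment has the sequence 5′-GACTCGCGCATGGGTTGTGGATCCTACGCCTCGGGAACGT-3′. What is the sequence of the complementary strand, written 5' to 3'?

Pairing A↔T and G↔C gives CTGAGCGCGTACCCAACACCTAGGATGCGGAGCCCTTGCA, running 3'→5'. Reverse for the 5'→3' convention.

5'-ACGTTCCCGAGGCGTAGGATCCACAACCCATGCGCGAGTC-3'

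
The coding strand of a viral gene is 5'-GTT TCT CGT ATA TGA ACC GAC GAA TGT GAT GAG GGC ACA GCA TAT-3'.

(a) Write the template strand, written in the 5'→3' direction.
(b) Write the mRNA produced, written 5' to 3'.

(a) The template strand is the reverse complement of the coding strand: complement CAAAGAGCATATACTTGGCTGCTTACACTACTCCCGTGTCGTATA, then reverse.
(b) mRNA matches the coding strand with T→U.

(a) 5'-ATATGCTGTGCCCTCATCACATTCGTCGGTTCATATACGAGAAAC-3'
(b) 5'-GUUUCUCGUAUAUGAACCGACGAAUGUGAUGAGGGCACAGCAUAU-3'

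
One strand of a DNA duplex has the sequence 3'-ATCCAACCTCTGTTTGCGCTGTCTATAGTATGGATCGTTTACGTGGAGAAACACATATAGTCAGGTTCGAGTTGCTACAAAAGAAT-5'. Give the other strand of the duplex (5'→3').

The strand is given 3'→5', so its complement runs 5'→3' in the same left-to-right order: pair each base A↔T, G↔C.

5'-TAGGTTGGAGACAAACGCGACAGATATCATACCTAGCAAATGCACCTCTTTGTGTATATCAGTCCAAGCTCAACGATGTTTTCTTA-3'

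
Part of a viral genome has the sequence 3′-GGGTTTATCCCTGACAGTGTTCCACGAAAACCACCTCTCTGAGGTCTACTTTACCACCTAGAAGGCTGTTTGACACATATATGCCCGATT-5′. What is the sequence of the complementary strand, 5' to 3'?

The strand is given 3'→5', so its complement runs 5'→3' in the same left-to-right order: pair each base A↔T, G↔C.

5'-CCCAAATAGGGACTGTCACAAGGTGCTTTTGGTGGAGAGACTCCAGATGAAATGGTGGATCTTCCGACAAACTGTGTATATACGGGCTAA-3'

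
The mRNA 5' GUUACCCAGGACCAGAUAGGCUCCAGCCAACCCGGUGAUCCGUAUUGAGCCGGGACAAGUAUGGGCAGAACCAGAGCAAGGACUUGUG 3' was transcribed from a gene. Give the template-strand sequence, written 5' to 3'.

5'-CACAAGTCCTTGCTCTGGTTCTGCCCATACTTGTCCCGGCTCAATACGGATCACCGGGTTGGCTGGAGCCTATCTGGTCCTGGGTAAC-3'

Replace U with T to get the coding DNA strand: GTTACCCAGGACCAGATAGGCTCCAGCCAACCCGGTGATCCGTATTGAGCCGGGACAAGTATGGGCAGAACCAGAGCAAGGACTTGTG. The template strand is its reverse complement (complement CAATGGGTCCTGGTCTATCCGAGGTCGGTTGGGCCACTAGGCATAACTCGGCCCTGTTCATACCCGTCTTGGTCTCGTTCCTGAACAC, then reverse).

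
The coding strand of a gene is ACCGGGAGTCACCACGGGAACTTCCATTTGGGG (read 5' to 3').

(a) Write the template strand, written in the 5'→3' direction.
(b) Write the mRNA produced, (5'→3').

(a) The template strand is the reverse complement of the coding strand: complement TGGCCCTCAGTGGTGCCCTTGAAGGTAAACCCC, then reverse.
(b) mRNA matches the coding strand with T→U.

(a) 5′-CCCCAAATGGAAGTTCCCGTGGTGACTCCCGGT-3′
(b) 5'-ACCGGGAGUCACCACGGGAACUUCCAUUUGGGG-3'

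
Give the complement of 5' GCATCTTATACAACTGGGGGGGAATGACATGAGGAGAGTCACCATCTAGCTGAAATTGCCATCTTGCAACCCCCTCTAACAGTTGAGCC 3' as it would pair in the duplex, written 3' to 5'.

Base-pairing A↔T, G↔C gives the complement. The complementary strand is antiparallel, so paired with a 5'→3' strand it runs 3'→5'.

3'-CGTAGAATATGTTGACCCCCCCTTACTGTACTCCTCTCAGTGGTAGATCGACTTTAACGGTAGAACGTTGGGGGAGATTGTCAACTCGG-5'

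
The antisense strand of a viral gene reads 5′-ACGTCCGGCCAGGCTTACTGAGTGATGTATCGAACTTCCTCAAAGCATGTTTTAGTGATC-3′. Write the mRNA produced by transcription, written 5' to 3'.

5'-GAUCACUAAAACAUGCUUUGAGGAAGUUCGAUACAUCACUCAGUAAGCCUGGCCGGACGU-3'

The mRNA has the sequence of the coding strand (reverse complement of the template) with T→U. Reverse complement of ACGTCCGGCCAGGCTTACTGAGTGATGTATCGAACTTCCTCAAAGCATGTTTTAGTGATC is GATCACTAAAACATGCTTTGAGGAAGTTCGATACATCACTCAGTAAGCCTGGCCGGACGT; then T→U.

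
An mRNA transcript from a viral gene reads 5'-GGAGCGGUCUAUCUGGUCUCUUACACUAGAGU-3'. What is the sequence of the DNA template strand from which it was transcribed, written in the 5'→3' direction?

Replace U with T to get the coding DNA strand: GGAGCGGTCTATCTGGTCTCTTACACTAGAGT. The template strand is its reverse complement (complement CCTCGCCAGATAGACCAGAGAATGTGATCTCA, then reverse).

5'-ACTCTAGTGTAAGAGACCAGATAGACCGCTCC-3'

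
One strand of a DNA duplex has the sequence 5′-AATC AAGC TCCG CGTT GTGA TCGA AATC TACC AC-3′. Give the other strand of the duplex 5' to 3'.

Pairing A↔T and G↔C gives TTAGTTCGAGGCGCAACACTAGCTTTAGATGGTG, running 3'→5'. Reverse for the 5'→3' convention.

5'-GTGGTAGATTTCGATCACAACGCGGAGCTTGATT-3'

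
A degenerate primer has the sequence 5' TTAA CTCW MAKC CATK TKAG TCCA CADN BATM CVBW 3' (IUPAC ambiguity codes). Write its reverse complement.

Standard pairs A↔T, G↔C; ambiguity codes pair M↔K, W↔W, B↔V, D↔H, N↔N. Complement (AATTGAGWKTMGGTAMAMTCAGGTGTHNVTAKGBVW), then reverse for 5'→3'.

5′-WVBGKATVNHTGTGGACTMAMATGGMTKWGAGTTAA-3′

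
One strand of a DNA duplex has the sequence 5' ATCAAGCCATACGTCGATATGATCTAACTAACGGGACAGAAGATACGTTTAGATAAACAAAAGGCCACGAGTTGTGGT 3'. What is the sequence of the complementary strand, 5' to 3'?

Pairing A↔T and G↔C gives TAGTTCGGTATGCAGCTATACTAGATTGATTGCCCTGTCTTCTATGCAAATCTATTTGTTTTCCGGTGCTCAACACCA, running 3'→5'. Reverse for the 5'→3' convention.

5'-ACCACAACTCGTGGCCTTTTGTTTATCTAAACGTATCTTCTGTCCCGTTAGTTAGATCATATCGACGTATGGCTTGAT-3'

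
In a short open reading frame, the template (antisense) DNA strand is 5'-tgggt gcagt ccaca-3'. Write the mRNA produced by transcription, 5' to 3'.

5'-UGUGGACUGCACCCA-3'

The mRNA has the sequence of the coding strand (reverse complement of the template) with T→U. Reverse complement of TGGGTGCAGTCCACA is TGTGGACTGCACCCA; then T→U.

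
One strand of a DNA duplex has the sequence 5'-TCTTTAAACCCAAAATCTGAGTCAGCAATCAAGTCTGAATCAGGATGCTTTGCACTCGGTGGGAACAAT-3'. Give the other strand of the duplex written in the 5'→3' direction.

5'-ATTGTTCCCACCGAGTGCAAAGCATCCTGATTCAGACTTGATTGCTGACTCAGATTTTGGGTTTAAAGA-3'

Pairing A↔T and G↔C gives AGAAATTTGGGTTTTAGACTCAGTCGTTAGTTCAGACTTAGTCCTACGAAACGTGAGCCACCCTTGTTA, running 3'→5'. Reverse for the 5'→3' convention.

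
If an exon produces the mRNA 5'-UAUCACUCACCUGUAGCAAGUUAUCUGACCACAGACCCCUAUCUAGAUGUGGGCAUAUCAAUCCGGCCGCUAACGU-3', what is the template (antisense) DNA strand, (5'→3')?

5'-ACGTTAGCGGCCGGATTGATATGCCCACATCTAGATAGGGGTCTGTGGTCAGATAACTTGCTACAGGTGAGTGATA-3'

Replace U with T to get the coding DNA strand: TATCACTCACCTGTAGCAAGTTATCTGACCACAGACCCCTATCTAGATGTGGGCATATCAATCCGGCCGCTAACGT. The template strand is its reverse complement (complement ATAGTGAGTGGACATCGTTCAATAGACTGGTGTCTGGGGATAGATCTACACCCGTATAGTTAGGCCGGCGATTGCA, then reverse).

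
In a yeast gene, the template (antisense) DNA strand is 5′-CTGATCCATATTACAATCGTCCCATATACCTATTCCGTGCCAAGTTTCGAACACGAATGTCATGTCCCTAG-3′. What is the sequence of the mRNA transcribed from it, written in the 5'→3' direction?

The mRNA has the sequence of the coding strand (reverse complement of the template) with T→U. Reverse complement of CTGATCCATATTACAATCGTCCCATATACCTATTCCGTGCCAAGTTTCGAACACGAATGTCATGTCCCTAG is CTAGGGACATGACATTCGTGTTCGAAACTTGGCACGGAATAGGTATATGGGACGATTGTAATATGGATCAG; then T→U.

5'-CUAGGGACAUGACAUUCGUGUUCGAAACUUGGCACGGAAUAGGUAUAUGGGACGAUUGUAAUAUGGAUCAG-3'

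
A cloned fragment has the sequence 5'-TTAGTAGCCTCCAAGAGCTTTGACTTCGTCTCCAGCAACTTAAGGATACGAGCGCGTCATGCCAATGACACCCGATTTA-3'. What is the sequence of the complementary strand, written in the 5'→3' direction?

5'-TAAATCGGGTGTCATTGGCATGACGCGCTCGTATCCTTAAGTTGCTGGAGACGAAGTCAAAGCTCTTGGAGGCTACTAA-3'

Pairing A↔T and G↔C gives AATCATCGGAGGTTCTCGAAACTGAAGCAGAGGTCGTTGAATTCCTATGCTCGCGCAGTACGGTTACTGTGGGCTAAAT, running 3'→5'. Reverse for the 5'→3' convention.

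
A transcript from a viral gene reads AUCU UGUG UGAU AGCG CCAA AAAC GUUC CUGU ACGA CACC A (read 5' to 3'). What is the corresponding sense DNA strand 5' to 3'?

5'-ATCTTGTGTGATAGCGCCAAAAACGTTCCTGTACGACACCA-3'

The coding DNA strand has the same 5'→3' sequence as the mRNA with U replaced by T.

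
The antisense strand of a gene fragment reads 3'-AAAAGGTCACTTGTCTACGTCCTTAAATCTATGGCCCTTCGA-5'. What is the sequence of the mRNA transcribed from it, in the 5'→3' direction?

5'-UUUUCCAGUGAACAGAUGCAGGAAUUUAGAUACCGGGAAGCU-3'

Reading the template 3'→5' as shown, RNA polymerase pairs each base (A→U, T→A, G↔C) to build mRNA 5'→3' directly.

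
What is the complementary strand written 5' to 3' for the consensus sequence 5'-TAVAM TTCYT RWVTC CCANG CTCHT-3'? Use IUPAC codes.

5'-ADGAGCNTGGGABWYARGAAKTBTA-3'

Standard pairs A↔T, G↔C; ambiguity codes pair R↔Y, M↔K, W↔W, H↔D, V↔B, N↔N. Complement (ATBTKAAGRAYWBAGGGTNCGAGDA), then reverse for 5'→3'.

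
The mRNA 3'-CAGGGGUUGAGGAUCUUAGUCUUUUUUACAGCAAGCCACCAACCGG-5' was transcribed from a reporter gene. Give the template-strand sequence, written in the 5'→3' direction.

5′-GTCCCCAACTCCTAGAATCAGAAAAAATGTCGTTCGGTGGTTGGCC-3′

Written 5'→3' the mRNA is GGCCAACCACCGAACGACAUUUUUUCUGAUUCUAGGAGUUGGGGAC, so the coding DNA strand is GGCCAACCACCGAACGACATTTTTTCTGATTCTAGGAGTTGGGGAC. The template is its reverse complement.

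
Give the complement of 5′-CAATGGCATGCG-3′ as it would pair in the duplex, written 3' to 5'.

3'-GTTACCGTACGC-5'

Base-pairing A↔T, G↔C gives the complement. The complementary strand is antiparallel, so paired with a 5'→3' strand it runs 3'→5'.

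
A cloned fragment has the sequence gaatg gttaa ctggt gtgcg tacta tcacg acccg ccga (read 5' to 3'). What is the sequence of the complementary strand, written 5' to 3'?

5'-TCGGCGGGTCGTGATAGTACGCACACCAGTTAACCATTC-3'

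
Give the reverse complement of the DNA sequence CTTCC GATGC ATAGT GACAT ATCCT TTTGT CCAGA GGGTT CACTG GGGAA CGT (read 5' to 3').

Reading the sequence 3'→5' and pairing each base (A↔T, G↔C) gives the reverse complement directly.

5'-ACGTTCCCCAGTGAACCCTCTGGACAAAAGGATATGTCACTATGCATCGGAAG-3'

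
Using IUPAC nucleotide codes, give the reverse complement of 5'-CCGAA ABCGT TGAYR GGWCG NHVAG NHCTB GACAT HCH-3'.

Standard pairs A↔T, G↔C; ambiguity codes pair R↔Y, W↔W, B↔V, H↔D, N↔N. Complement (GGCTTTVGCAACTRYCCWGCNDBTCNDGAVCTGTADGD), then reverse for 5'→3'.

5′-DGDATGTCVAGDNCTBDNCGWCCYRTCAACGVTTTCGG-3′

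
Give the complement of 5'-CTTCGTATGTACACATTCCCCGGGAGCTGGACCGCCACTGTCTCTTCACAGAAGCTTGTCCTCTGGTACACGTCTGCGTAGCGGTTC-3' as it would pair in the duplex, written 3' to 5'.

3'-GAAGCATACATGTGTAAGGGGCCCTCGACCTGGCGGTGACAGAGAAGTGTCTTCGAACAGGAGACCATGTGCAGACGCATCGCCAAG-5'

Base-pairing A↔T, G↔C gives the complement. The complementary strand is antiparallel, so paired with a 5'→3' strand it runs 3'→5'.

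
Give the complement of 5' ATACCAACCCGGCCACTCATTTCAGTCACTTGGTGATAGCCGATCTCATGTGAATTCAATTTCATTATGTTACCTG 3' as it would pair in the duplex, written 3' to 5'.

Base-pairing A↔T, G↔C gives the complement. The complementary strand is antiparallel, so paired with a 5'→3' strand it runs 3'→5'.

3'-TATGGTTGGGCCGGTGAGTAAAGTCAGTGAACCACTATCGGCTAGAGTACACTTAAGTTAAAGTAATACAATGGAC-5'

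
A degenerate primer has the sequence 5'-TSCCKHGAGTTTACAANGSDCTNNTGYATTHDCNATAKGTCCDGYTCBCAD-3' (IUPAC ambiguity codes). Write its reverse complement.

Standard pairs A↔T, G↔C; ambiguity codes pair Y↔R, K↔M, S↔S, B↔V, D↔H, N↔N. Complement (ASGGMDCTCAAATGTTNCSHGANNACRTAADHGNTATMCAGGHCRAGVGTH), then reverse for 5'→3'.

5'-HTGVGARCHGGACMTATNGHDAATRCANNAGHSCNTTGTAAACTCDMGGSA-3'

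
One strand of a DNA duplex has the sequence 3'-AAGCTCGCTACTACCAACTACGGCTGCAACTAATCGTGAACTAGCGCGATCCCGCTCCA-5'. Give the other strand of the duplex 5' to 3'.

The strand is given 3'→5', so its complement runs 5'→3' in the same left-to-right order: pair each base A↔T, G↔C.

5'-TTCGAGCGATGATGGTTGATGCCGACGTTGATTAGCACTTGATCGCGCTAGGGCGAGGT-3'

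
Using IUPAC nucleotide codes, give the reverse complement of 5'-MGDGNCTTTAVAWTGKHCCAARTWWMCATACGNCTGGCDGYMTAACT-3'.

5'-AGTTAKRCHGCCAGNCGTATGKWWAYTTGGDMCAWTBTAAAGNCHCK-3'

Standard pairs A↔T, G↔C; ambiguity codes pair R↔Y, M↔K, W↔W, D↔H, V↔B, N↔N. Complement (KCHCNGAAATBTWACMDGGTTYAWWKGTATGCNGACCGHCRKATTGA), then reverse for 5'→3'.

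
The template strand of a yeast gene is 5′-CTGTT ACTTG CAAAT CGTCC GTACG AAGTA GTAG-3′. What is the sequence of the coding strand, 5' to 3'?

5'-CTACTACTTCGTACGGACGATTTGCAAGTAACAG-3'

The coding strand is complementary and antiparallel to the template: take the complement (A↔T, G↔C) and reverse.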